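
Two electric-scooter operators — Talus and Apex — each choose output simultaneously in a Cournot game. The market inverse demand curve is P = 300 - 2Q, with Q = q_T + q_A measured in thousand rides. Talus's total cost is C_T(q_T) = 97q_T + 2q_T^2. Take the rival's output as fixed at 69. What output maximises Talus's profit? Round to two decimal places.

With the rival's output fixed at 69, Talus's profit is π_T = (300 - 2·69 - 2q_T)q_T - (97q_T + 2q_T²) = (162 - 2q_T)q_T - (97q_T + 2q_T²).
∂π_T/∂q_T = 65 - 8q_T = 0, so q_T = 65/8.

8.13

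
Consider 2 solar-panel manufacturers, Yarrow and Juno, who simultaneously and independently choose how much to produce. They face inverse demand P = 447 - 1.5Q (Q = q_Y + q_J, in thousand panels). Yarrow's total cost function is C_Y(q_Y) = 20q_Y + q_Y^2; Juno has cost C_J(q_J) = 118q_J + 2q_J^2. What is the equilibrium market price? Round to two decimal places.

Yarrow's profit: π_Y = (447 - 1.5Q)q_Y - (20q_Y + q_Y²). Setting ∂π_Y/∂q_Y = 0: 427 - 5q_Y - (3/2)(q_J) = 0.
Juno's first-order condition: 329 - 7q_J - (3/2)(q_Y) = 0.
So q_Y = (427 - (3/2)q_J)/5 and q_J = (329 - (3/2)q_Y)/7.
Substituting one into the other gives q_Y = 76.1985 and q_J = 30.6718.
Total output Q = 106.8702, so price P = 447 - (3/2)·106.8702 = 286.6947.

286.69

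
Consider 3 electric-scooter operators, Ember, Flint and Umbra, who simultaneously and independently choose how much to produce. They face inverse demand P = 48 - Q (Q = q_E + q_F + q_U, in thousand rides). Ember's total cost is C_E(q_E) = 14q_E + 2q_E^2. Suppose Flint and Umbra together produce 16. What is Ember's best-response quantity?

With rivals' combined output fixed at 16, Ember's profit is π_E = (48 - 16 - q_E)q_E - (14q_E + 2q_E²) = (32 - q_E)q_E - (14q_E + 2q_E²).
∂π_E/∂q_E = 18 - 6q_E = 0, so q_E = 3.

3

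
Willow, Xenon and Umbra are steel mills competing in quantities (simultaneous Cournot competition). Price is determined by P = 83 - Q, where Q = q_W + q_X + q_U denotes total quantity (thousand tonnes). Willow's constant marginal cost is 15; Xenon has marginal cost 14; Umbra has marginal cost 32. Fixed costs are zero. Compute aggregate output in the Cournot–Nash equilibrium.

47

Willow's profit: π_W = (83 - Q)q_W - (15q_W). Setting ∂π_W/∂q_W = 0: 68 - 2q_W - (q_X + q_U) = 0.
Xenon's first-order condition: 69 - 2q_X - (q_W + q_U) = 0.
Umbra's first-order condition: 51 - 2q_U - (q_W + q_X) = 0.
Adding the 3 first-order conditions: 188 − 4Q = 0, so Q = 47.
Back-substituting: q_W = (68 − 47) = 21, q_X = (69 − 47) = 22, q_U = (51 − 47) = 4.
Total output Q = 21 + 22 + 4 = 47.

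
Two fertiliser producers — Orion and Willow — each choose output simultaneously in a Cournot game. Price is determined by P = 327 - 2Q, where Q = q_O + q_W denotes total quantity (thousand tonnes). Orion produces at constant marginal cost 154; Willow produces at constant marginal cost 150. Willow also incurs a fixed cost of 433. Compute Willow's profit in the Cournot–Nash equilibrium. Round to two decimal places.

1387.06

Orion's profit: π_O = (327 - 2Q)q_O - (154q_O). Setting ∂π_O/∂q_O = 0: 173 - 4q_O - 2(q_W) = 0.
Willow's profit: π_W = (327 - 2Q)q_W - (150q_W). Setting ∂π_W/∂q_W = 0: 177 - 4q_W - 2(q_O) = 0.
Rearranging gives the reaction functions q_O = (173 - 2q_W)/4 and q_W = (177 - 2q_O)/4.
Solving the pair: q_O = 169/6, q_W = 181/6.
Price P = 327 - 2·(175/3) = 631/3.
Willow's profit: (631/3 - 150)·(181/6) - 433 = 1387.0556.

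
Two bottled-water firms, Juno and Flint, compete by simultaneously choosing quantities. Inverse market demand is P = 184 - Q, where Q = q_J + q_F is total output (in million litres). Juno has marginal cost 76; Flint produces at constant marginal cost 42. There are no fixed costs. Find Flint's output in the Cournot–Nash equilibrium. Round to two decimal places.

58.67

Juno's profit: π_J = (184 - Q)q_J - (76q_J). Setting ∂π_J/∂q_J = 0: 108 - 2q_J - (q_F) = 0.
Flint's profit: π_F = (184 - Q)q_F - (42q_F). Setting ∂π_F/∂q_F = 0: 142 - 2q_F - (q_J) = 0.
So q_J = (108 - q_F)/2 and q_F = (142 - q_J)/2.
Substituting one into the other gives q_J = 74/3 and q_F = 176/3.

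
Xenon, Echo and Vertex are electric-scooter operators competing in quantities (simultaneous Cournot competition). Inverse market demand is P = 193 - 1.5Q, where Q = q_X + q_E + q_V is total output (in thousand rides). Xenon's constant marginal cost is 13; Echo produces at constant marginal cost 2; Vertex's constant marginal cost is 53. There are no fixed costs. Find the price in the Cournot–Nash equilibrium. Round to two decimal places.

Xenon's profit: π_X = (193 - 1.5Q)q_X - (13q_X). Setting ∂π_X/∂q_X = 0: 180 - 3q_X - (3/2)(q_E + q_V) = 0.
Echo's profit: π_E = (193 - 1.5Q)q_E - (2q_E). Setting ∂π_E/∂q_E = 0: 191 - 3q_E - (3/2)(q_X + q_V) = 0.
Vertex's first-order condition: 140 - 3q_V - (3/2)(q_X + q_E) = 0.
Adding the 3 conditions: 511 − 3Q − 3Q = 0, i.e. Q = 511/6.
Back-substituting: q_X = (180 − 511/4)/(3/2) = 209/6, q_E = (191 − 511/4)/(3/2) = 253/6, q_V = (140 − 511/4)/(3/2) = 49/6.
Total output Q = 511/6, so price P = 193 - (3/2)·(511/6) = 261/4.

65.25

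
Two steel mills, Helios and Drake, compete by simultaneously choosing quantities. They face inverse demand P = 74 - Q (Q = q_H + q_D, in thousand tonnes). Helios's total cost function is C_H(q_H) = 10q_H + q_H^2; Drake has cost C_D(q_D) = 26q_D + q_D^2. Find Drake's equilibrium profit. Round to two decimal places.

145.64

Helios's profit: π_H = (74 - Q)q_H - (10q_H + q_H²). Setting ∂π_H/∂q_H = 0: 64 - 4q_H - (q_D) = 0.
Drake's profit: π_D = (74 - Q)q_D - (26q_D + q_D²). Setting ∂π_D/∂q_D = 0: 48 - 4q_D - (q_H) = 0.
So q_H = (64 - q_D)/4 and q_D = (48 - q_H)/4.
Solving the pair: q_H = 208/15, q_D = 128/15.
Price P = 74 - 112/5 = 258/5.
Drake's profit: (258/5)·(128/15) - 26·(128/15) - (128/15)² = 145.6356.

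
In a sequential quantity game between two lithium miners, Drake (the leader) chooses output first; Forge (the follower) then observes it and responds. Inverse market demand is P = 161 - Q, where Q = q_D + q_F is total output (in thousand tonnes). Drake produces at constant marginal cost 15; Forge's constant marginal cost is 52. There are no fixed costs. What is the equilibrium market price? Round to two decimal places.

Solve by backward induction. Given q_D, the follower Forge maximises π_F = (161 - q_D - q_F)q_F - 52q_F.
Follower FOC: 109 - q_D - 2q_F = 0, so q_F(q_D) = (109 - q_D)/2.
The leader anticipates this reaction. Substituting into P = 161 - Q gives P = 213/2 - (1/2)q_D, so π_D = (213/2 - (1/2)q_D)q_D - 15q_D.
Maximising: ∂π_D/∂q_D = 183/2 - q_D = 0, giving q_D = 183/2.
Then q_F = (109 - 183/2)/2 = 35/4.
Total output Q = 401/4, so price P = 161 - 401/4 = 243/4.

60.75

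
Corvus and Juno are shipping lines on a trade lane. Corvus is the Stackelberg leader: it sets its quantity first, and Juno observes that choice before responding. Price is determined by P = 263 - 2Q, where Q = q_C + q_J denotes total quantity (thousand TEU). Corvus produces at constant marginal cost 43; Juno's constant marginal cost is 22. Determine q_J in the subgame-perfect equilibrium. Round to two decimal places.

Solve by backward induction. Given q_C, the follower Juno maximises π_J = (263 - 2q_C - 2q_J)q_J - 22q_J.
Follower FOC: 241 - 2q_C - 4q_J = 0, so q_J(q_C) = (241 - 2q_C)/4.
The leader anticipates this reaction. Substituting into P = 263 - 2Q gives P = 285/2 - q_C, so π_C = (285/2 - q_C)q_C - 43q_C.
The leader's first-order condition 199/2 - 2q_C = 0 yields q_C = 199/4.
Then q_J = (241 - 2·(199/4))/4 = 283/8.

35.38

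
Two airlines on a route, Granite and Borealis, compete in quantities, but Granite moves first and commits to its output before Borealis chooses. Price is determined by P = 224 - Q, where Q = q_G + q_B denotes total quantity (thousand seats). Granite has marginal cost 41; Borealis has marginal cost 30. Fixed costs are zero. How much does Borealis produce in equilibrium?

54

The follower Borealis best-responds to any q_G: π_B = (224 - Q)q_B - 30q_B.
∂π_B/∂q_B = 194 - q_G - 2q_B = 0 gives the reaction function q_B = (194 - q_G)/2.
The leader anticipates this reaction. Substituting into P = 224 - Q gives P = 127 - (1/2)q_G, so π_G = (127 - (1/2)q_G)q_G - 41q_G.
Leader FOC: 86 - q_G = 0, so q_G = 86.
Then q_B = (194 - 86)/2 = 54.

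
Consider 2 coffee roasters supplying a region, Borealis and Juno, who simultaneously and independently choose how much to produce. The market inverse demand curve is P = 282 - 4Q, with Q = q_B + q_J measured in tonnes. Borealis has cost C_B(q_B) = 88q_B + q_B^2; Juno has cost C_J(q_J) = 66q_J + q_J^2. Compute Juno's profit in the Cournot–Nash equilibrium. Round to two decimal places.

1357.32

Borealis's profit: π_B = (282 - 4Q)q_B - (88q_B + q_B²). Setting ∂π_B/∂q_B = 0: 194 - 10q_B - 4(q_J) = 0.
Juno's first-order condition: 216 - 10q_J - 4(q_B) = 0.
Rearranging gives the reaction functions q_B = (194 - 4q_J)/10 and q_J = (216 - 4q_B)/10.
Solving the pair: q_B = 269/21, q_J = 346/21.
Price P = 282 - 4·(205/7) = 1154/7.
Juno's profit: (1154/7)·(346/21) - 66·(346/21) - (346/21)² = 1357.3243.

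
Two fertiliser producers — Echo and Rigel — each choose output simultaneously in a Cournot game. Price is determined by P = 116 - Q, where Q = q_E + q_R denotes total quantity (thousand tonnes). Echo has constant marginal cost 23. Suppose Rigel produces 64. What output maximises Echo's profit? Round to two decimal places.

With the rival's output fixed at 64, Echo's profit is π_E = (116 - 64 - q_E)q_E - (23q_E) = (52 - q_E)q_E - (23q_E).
∂π_E/∂q_E = 29 - 2q_E = 0, so q_E = 29/2.

14.50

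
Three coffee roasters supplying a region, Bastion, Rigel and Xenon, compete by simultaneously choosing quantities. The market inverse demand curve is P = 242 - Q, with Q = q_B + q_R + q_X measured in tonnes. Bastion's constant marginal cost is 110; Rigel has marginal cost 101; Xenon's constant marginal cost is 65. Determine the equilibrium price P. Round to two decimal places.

129.50

Bastion's profit: π_B = (242 - Q)q_B - (110q_B). Setting ∂π_B/∂q_B = 0: 132 - 2q_B - (q_R + q_X) = 0.
Rigel's profit: π_R = (242 - Q)q_R - (101q_R). Setting ∂π_R/∂q_R = 0: 141 - 2q_R - (q_B + q_X) = 0.
Xenon's first-order condition: 177 - 2q_X - (q_B + q_R) = 0.
Summing all 3 equations gives 450 − 4Q = 0, hence Q = 225/2.
Back-substituting: q_B = (132 − 225/2) = 39/2, q_R = (141 − 225/2) = 57/2, q_X = (177 − 225/2) = 129/2.
Total output Q = 225/2, so price P = 242 - 225/2 = 259/2.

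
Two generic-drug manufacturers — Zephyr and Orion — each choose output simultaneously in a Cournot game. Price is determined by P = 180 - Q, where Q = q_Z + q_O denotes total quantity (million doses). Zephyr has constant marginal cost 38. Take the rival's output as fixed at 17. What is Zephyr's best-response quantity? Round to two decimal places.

With the rival's output fixed at 17, Zephyr's profit is π_Z = (180 - 17 - q_Z)q_Z - (38q_Z) = (163 - q_Z)q_Z - (38q_Z).
∂π_Z/∂q_Z = 125 - 2q_Z = 0, so q_Z = 125/2.

62.50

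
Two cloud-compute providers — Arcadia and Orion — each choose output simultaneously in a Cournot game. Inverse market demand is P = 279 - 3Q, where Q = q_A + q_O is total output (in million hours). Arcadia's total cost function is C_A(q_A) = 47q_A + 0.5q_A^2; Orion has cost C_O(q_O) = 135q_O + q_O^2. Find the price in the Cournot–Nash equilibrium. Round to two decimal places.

168.19

Arcadia's profit: π_A = (279 - 3Q)q_A - (47q_A + (1/2)q_A²). Setting ∂π_A/∂q_A = 0: 232 - 7q_A - 3(q_O) = 0.
Orion's first-order condition: 144 - 8q_O - 3(q_A) = 0.
So q_A = (232 - 3q_O)/7 and q_O = (144 - 3q_A)/8.
Solving the pair: q_A = 1424/47, q_O = 312/47.
Total output Q = 1736/47, so price P = 279 - 3·(1736/47) = 168.1915.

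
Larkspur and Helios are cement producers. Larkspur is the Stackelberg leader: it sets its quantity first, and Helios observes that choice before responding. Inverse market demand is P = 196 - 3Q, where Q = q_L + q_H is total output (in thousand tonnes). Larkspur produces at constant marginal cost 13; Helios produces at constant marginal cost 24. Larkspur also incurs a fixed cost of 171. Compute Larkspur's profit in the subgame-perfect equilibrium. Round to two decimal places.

Solve by backward induction. Given q_L, the follower Helios maximises π_H = (196 - 3q_L - 3q_H)q_H - 24q_H.
Follower FOC: 172 - 3q_L - 6q_H = 0, so q_H(q_L) = (172 - 3q_L)/6.
The leader anticipates this reaction. Substituting into P = 196 - 3Q gives P = 110 - (3/2)q_L, so π_L = (110 - (3/2)q_L)q_L - 13q_L.
The leader's first-order condition 97 - 3q_L = 0 yields q_L = 97/3.
Then q_H = (172 - 3·(97/3))/6 = 25/2.
Price P = 196 - 3·(269/6) = 123/2.
Larkspur's profit: (123/2 - 13)·(97/3) - 171 = 1397.1667.

1397.17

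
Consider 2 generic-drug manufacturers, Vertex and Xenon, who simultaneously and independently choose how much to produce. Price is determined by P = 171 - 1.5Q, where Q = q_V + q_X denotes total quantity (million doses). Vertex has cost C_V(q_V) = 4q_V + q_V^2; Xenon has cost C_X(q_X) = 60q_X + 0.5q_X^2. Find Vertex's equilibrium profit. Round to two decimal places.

1995.65

Vertex's profit: π_V = (171 - 1.5Q)q_V - (4q_V + q_V²). Setting ∂π_V/∂q_V = 0: 167 - 5q_V - (3/2)(q_X) = 0.
Xenon's profit: π_X = (171 - 1.5Q)q_X - (60q_X + (1/2)q_X²). Setting ∂π_X/∂q_X = 0: 111 - 4q_X - (3/2)(q_V) = 0.
Best responses: q_V = (167 - (3/2)q_X)/5, q_X = (111 - (3/2)q_V)/4.
Solving the pair: q_V = 28.2535, q_X = 1218/71.
Price P = 171 - (3/2)·45.4085 = 102.8873.
Vertex's profit: 102.8873·28.2535 - 4·28.2535 - 28.2535² = 1995.6536.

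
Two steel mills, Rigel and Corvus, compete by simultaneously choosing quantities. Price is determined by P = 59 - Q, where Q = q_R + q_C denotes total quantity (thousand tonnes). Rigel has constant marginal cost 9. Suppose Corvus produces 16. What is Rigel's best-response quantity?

17

With the rival's output fixed at 16, Rigel's profit is π_R = (59 - 16 - q_R)q_R - (9q_R) = (43 - q_R)q_R - (9q_R).
∂π_R/∂q_R = 34 - 2q_R = 0, so q_R = 17.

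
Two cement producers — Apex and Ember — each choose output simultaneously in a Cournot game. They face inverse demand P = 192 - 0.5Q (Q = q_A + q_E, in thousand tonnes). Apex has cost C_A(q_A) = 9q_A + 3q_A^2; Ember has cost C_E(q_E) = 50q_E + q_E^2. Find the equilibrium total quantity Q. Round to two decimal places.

66.53

Apex's profit: π_A = (192 - 0.5Q)q_A - (9q_A + 3q_A²). Setting ∂π_A/∂q_A = 0: 183 - 7q_A - (1/2)(q_E) = 0.
Ember's first-order condition: 142 - 3q_E - (1/2)(q_A) = 0.
So q_A = (183 - (1/2)q_E)/7 and q_E = (142 - (1/2)q_A)/3.
Substituting one into the other gives q_A = 1912/83 and q_E = 43.4940.
Total output Q = 1912/83 + 43.4940 = 66.5301.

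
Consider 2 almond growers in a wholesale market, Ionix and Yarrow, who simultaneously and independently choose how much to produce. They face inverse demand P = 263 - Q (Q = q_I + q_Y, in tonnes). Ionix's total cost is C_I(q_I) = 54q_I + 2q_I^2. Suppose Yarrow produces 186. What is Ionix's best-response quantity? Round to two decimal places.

With the rival's output fixed at 186, Ionix's profit is π_I = (263 - 186 - q_I)q_I - (54q_I + 2q_I²) = (77 - q_I)q_I - (54q_I + 2q_I²).
∂π_I/∂q_I = 23 - 6q_I = 0, so q_I = 23/6.

3.83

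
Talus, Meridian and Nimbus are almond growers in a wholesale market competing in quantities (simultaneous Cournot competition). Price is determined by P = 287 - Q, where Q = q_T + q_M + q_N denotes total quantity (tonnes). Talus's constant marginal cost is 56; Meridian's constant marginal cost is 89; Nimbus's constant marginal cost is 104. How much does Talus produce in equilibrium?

78

Talus's profit: π_T = (287 - Q)q_T - (56q_T). Setting ∂π_T/∂q_T = 0: 231 - 2q_T - (q_M + q_N) = 0.
Meridian's first-order condition: 198 - 2q_M - (q_T + q_N) = 0.
Nimbus's profit: π_N = (287 - Q)q_N - (104q_N). Setting ∂π_N/∂q_N = 0: 183 - 2q_N - (q_T + q_M) = 0.
Summing all 3 equations gives 612 − 4Q = 0, hence Q = 153.
Back-substituting: q_T = (231 − 153) = 78, q_M = (198 − 153) = 45, q_N = (183 − 153) = 30.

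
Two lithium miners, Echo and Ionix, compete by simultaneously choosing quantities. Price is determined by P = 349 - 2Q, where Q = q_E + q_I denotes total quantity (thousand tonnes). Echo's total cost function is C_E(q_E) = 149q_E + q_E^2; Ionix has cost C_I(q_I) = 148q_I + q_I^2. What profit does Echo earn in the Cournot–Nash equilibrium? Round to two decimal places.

1865.64

Echo's profit: π_E = (349 - 2Q)q_E - (149q_E + q_E²). Setting ∂π_E/∂q_E = 0: 200 - 6q_E - 2(q_I) = 0.
Ionix's first-order condition: 201 - 6q_I - 2(q_E) = 0.
Rearranging gives the reaction functions q_E = (200 - 2q_I)/6 and q_I = (201 - 2q_E)/6.
Substituting one into the other gives q_E = 399/16 and q_I = 403/16.
Price P = 349 - 2·(401/8) = 995/4.
Echo's profit: (995/4)·(399/16) - 149·(399/16) - (399/16)² = 1865.6367.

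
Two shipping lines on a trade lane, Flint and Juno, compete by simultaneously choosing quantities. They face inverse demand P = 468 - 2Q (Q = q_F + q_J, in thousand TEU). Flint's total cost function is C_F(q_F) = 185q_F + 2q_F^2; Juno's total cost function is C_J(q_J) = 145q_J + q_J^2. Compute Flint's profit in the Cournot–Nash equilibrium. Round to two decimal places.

Flint's profit: π_F = (468 - 2Q)q_F - (185q_F + 2q_F²). Setting ∂π_F/∂q_F = 0: 283 - 8q_F - 2(q_J) = 0.
Juno's profit: π_J = (468 - 2Q)q_J - (145q_J + q_J²). Setting ∂π_J/∂q_J = 0: 323 - 6q_J - 2(q_F) = 0.
So q_F = (283 - 2q_J)/8 and q_J = (323 - 2q_F)/6.
Solving the pair: q_F = 263/11, q_J = 1009/22.
Price P = 468 - 2·(1535/22) = 328.4545.
Flint's profit: 328.4545·(263/11) - 185·(263/11) - 2(263/11)² = 2286.5785.

2286.58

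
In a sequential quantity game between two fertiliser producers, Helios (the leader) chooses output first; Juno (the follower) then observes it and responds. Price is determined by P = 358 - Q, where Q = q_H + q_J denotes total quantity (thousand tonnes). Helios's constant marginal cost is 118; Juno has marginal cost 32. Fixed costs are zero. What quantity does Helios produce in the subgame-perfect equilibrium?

77

Solve by backward induction. Given q_H, the follower Juno maximises π_J = (358 - q_H - q_J)q_J - 32q_J.
Setting the follower's marginal profit to zero, 326 - q_H - 2q_J = 0, i.e. q_J = (326 - q_H)/2.
Helios substitutes q_J(q_H) into its own profit: π_H = q_H(358 - q_H - (326 - q_H)/2) - 118q_H = (195 - (1/2)q_H)q_H - 118q_H.
The leader's first-order condition 77 - q_H = 0 yields q_H = 77.
Then q_J = (326 - 77)/2 = 249/2.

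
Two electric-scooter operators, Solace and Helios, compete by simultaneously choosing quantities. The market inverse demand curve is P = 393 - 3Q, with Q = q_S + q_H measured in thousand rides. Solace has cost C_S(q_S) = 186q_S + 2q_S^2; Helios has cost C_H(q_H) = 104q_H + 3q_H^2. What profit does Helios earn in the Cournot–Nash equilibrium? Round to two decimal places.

2507.12

Solace's profit: π_S = (393 - 3Q)q_S - (186q_S + 2q_S²). Setting ∂π_S/∂q_S = 0: 207 - 10q_S - 3(q_H) = 0.
Helios's first-order condition: 289 - 12q_H - 3(q_S) = 0.
Best responses: q_S = (207 - 3q_H)/10, q_H = (289 - 3q_S)/12.
Solving the pair: q_S = 539/37, q_H = 20.4414.
Price P = 393 - 3·35.0090 = 287.9730.
Helios's profit: 287.9730·20.4414 - 104·20.4414 - 3·20.4414² = 2507.1152.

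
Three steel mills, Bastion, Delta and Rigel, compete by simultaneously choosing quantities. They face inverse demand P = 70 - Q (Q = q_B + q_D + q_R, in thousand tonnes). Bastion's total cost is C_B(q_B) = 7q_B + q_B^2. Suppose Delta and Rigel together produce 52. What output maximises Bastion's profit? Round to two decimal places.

With rivals' combined output fixed at 52, Bastion's profit is π_B = (70 - 52 - q_B)q_B - (7q_B + q_B²) = (18 - q_B)q_B - (7q_B + q_B²).
∂π_B/∂q_B = 11 - 4q_B = 0, so q_B = 11/4.

2.75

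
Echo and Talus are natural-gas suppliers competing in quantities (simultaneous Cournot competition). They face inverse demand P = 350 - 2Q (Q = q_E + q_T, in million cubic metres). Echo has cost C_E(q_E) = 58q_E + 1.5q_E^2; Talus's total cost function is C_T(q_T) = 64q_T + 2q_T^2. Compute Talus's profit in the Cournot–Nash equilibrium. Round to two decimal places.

Echo's profit: π_E = (350 - 2Q)q_E - (58q_E + (3/2)q_E²). Setting ∂π_E/∂q_E = 0: 292 - 7q_E - 2(q_T) = 0.
Talus's first-order condition: 286 - 8q_T - 2(q_E) = 0.
Best responses: q_E = (292 - 2q_T)/7, q_T = (286 - 2q_E)/8.
Substituting one into the other gives q_E = 441/13 and q_T = 709/26.
Price P = 350 - 2·(1591/26) = 227.6154.
Talus's profit: 227.6154·(709/26) - 64·(709/26) - 2(709/26)² = 2974.4438.

2974.44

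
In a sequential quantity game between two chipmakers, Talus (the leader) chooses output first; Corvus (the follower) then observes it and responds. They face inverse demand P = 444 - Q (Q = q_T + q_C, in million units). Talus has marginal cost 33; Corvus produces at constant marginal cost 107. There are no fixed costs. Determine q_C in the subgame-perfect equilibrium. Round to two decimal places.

Solve by backward induction. Given q_T, the follower Corvus maximises π_C = (444 - q_T - q_C)q_C - 107q_C.
∂π_C/∂q_C = 337 - q_T - 2q_C = 0 gives the reaction function q_C = (337 - q_T)/2.
The leader anticipates this reaction. Substituting into P = 444 - Q gives P = 551/2 - (1/2)q_T, so π_T = (551/2 - (1/2)q_T)q_T - 33q_T.
Maximising: ∂π_T/∂q_T = 485/2 - q_T = 0, giving q_T = 485/2.
Then q_C = (337 - 485/2)/2 = 189/4.

47.25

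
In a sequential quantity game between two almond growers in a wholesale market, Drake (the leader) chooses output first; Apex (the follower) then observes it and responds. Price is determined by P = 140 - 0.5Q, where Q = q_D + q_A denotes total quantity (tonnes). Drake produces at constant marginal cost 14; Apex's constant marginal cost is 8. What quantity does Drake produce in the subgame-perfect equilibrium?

120

Solve by backward induction. Given q_D, the follower Apex maximises π_A = (140 - (1/2)q_D - (1/2)q_A)q_A - 8q_A.
Setting the follower's marginal profit to zero, 132 - (1/2)q_D - q_A = 0, i.e. q_A = (132 - (1/2)q_D).
Drake substitutes q_A(q_D) into its own profit: π_D = q_D(140 - (1/2)q_D - (132 - (1/2)q_D)/2) - 14q_D = (74 - (1/4)q_D)q_D - 14q_D.
The leader's first-order condition 60 - (1/2)q_D = 0 yields q_D = 120.
Then q_A = (132 - (1/2)·120) = 72.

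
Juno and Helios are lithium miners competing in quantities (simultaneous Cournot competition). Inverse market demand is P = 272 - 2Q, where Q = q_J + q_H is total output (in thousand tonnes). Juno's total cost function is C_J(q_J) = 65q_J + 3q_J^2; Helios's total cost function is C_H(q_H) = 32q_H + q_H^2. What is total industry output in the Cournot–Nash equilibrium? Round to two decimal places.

49.07

Juno's profit: π_J = (272 - 2Q)q_J - (65q_J + 3q_J²). Setting ∂π_J/∂q_J = 0: 207 - 10q_J - 2(q_H) = 0.
Helios's first-order condition: 240 - 6q_H - 2(q_J) = 0.
Rearranging gives the reaction functions q_J = (207 - 2q_H)/10 and q_H = (240 - 2q_J)/6.
Solving the pair: q_J = 381/28, q_H = 993/28.
Total output Q = 381/28 + 993/28 = 687/14.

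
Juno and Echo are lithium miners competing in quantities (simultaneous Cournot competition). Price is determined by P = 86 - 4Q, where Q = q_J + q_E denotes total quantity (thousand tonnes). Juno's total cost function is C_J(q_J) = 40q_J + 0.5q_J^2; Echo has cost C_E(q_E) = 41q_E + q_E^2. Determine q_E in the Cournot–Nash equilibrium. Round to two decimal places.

2.99

Juno's profit: π_J = (86 - 4Q)q_J - (40q_J + (1/2)q_J²). Setting ∂π_J/∂q_J = 0: 46 - 9q_J - 4(q_E) = 0.
Echo's first-order condition: 45 - 10q_E - 4(q_J) = 0.
Best responses: q_J = (46 - 4q_E)/9, q_E = (45 - 4q_J)/10.
Solving the pair: q_J = 140/37, q_E = 221/74.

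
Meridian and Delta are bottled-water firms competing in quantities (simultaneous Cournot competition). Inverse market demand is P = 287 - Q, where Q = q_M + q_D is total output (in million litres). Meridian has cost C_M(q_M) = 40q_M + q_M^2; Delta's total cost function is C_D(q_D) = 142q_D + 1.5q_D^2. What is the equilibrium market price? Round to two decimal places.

Meridian's profit: π_M = (287 - Q)q_M - (40q_M + q_M²). Setting ∂π_M/∂q_M = 0: 247 - 4q_M - (q_D) = 0.
Delta's profit: π_D = (287 - Q)q_D - (142q_D + (3/2)q_D²). Setting ∂π_D/∂q_D = 0: 145 - 5q_D - (q_M) = 0.
Rearranging gives the reaction functions q_M = (247 - q_D)/4 and q_D = (145 - q_M)/5.
Substituting one into the other gives q_M = 1090/19 and q_D = 333/19.
Total output Q = 1423/19, so price P = 287 - 1423/19 = 212.1053.

212.11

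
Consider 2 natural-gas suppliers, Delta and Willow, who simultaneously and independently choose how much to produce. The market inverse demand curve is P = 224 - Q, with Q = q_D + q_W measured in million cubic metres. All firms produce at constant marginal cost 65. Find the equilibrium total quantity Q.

106

Each firm earns π_i = (224 - Q)q_i - 65q_i.
Setting ∂π_i/∂q_i = 0 with rivals' quantities fixed: 159 - 2q_i - q_j = 0.
With identical firms every q_j equals q_i, so q_j = q_i and 159 = 3q_i, giving q_i = 53.
Total output Q = 53 + 53 = 106.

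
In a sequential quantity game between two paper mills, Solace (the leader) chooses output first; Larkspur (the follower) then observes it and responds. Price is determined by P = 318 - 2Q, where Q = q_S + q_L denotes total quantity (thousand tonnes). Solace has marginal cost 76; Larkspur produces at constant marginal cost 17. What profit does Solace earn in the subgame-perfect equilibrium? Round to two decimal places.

2093.06

Solve by backward induction. Given q_S, the follower Larkspur maximises π_L = (318 - 2q_S - 2q_L)q_L - 17q_L.
∂π_L/∂q_L = 301 - 2q_S - 4q_L = 0 gives the reaction function q_L = (301 - 2q_S)/4.
Solace substitutes q_L(q_S) into its own profit: π_S = q_S(318 - 2q_S - (301 - 2q_S)/2) - 76q_S = (335/2 - q_S)q_S - 76q_S.
The leader's first-order condition 183/2 - 2q_S = 0 yields q_S = 183/4.
Then q_L = (301 - 2·(183/4))/4 = 419/8.
Price P = 318 - 2·(785/8) = 487/4.
Solace's profit: (487/4 - 76)·(183/4) = 2093.0625.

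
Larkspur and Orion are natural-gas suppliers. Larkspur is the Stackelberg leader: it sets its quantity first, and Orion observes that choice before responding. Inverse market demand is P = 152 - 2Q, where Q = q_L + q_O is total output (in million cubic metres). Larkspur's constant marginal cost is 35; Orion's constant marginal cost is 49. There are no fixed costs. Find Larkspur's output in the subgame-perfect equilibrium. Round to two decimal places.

32.75

The follower Orion best-responds to any q_L: π_O = (152 - 2Q)q_O - 49q_O.
Follower FOC: 103 - 2q_L - 4q_O = 0, so q_O(q_L) = (103 - 2q_L)/4.
The leader anticipates this reaction. Substituting into P = 152 - 2Q gives P = 201/2 - q_L, so π_L = (201/2 - q_L)q_L - 35q_L.
Maximising: ∂π_L/∂q_L = 131/2 - 2q_L = 0, giving q_L = 131/4.
Then q_O = (103 - 2·(131/4))/4 = 75/8.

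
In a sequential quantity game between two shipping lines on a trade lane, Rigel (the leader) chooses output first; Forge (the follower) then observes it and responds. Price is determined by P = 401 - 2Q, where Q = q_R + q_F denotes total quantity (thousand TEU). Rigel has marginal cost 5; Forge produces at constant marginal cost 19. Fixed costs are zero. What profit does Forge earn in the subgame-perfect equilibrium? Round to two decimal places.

3916.13

Solve by backward induction. Given q_R, the follower Forge maximises π_F = (401 - 2q_R - 2q_F)q_F - 19q_F.
∂π_F/∂q_F = 382 - 2q_R - 4q_F = 0 gives the reaction function q_F = (382 - 2q_R)/4.
The leader anticipates this reaction. Substituting into P = 401 - 2Q gives P = 210 - q_R, so π_R = (210 - q_R)q_R - 5q_R.
The leader's first-order condition 205 - 2q_R = 0 yields q_R = 205/2.
Then q_F = (382 - 2·(205/2))/4 = 177/4.
Price P = 401 - 2·(587/4) = 215/2.
Forge's profit: (215/2 - 19)·(177/4) = 3916.1250.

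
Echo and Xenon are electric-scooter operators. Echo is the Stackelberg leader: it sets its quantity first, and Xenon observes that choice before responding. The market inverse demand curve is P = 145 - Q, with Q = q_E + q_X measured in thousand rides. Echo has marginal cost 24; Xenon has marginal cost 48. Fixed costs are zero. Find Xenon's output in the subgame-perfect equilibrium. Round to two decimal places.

The follower Xenon best-responds to any q_E: π_X = (145 - Q)q_X - 48q_X.
Follower FOC: 97 - q_E - 2q_X = 0, so q_X(q_E) = (97 - q_E)/2.
Echo substitutes q_X(q_E) into its own profit: π_E = q_E(145 - q_E - (97 - q_E)/2) - 24q_E = (193/2 - (1/2)q_E)q_E - 24q_E.
Maximising: ∂π_E/∂q_E = 145/2 - q_E = 0, giving q_E = 145/2.
Then q_X = (97 - 145/2)/2 = 49/4.

12.25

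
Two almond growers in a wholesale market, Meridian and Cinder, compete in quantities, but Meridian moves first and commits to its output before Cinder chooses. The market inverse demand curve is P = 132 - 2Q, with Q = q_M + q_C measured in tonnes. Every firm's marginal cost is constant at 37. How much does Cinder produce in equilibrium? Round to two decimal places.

The follower Cinder best-responds to any q_M: π_C = (132 - 2Q)q_C - 37q_C.
Follower FOC: 95 - 2q_M - 4q_C = 0, so q_C(q_M) = (95 - 2q_M)/4.
Meridian substitutes q_C(q_M) into its own profit: π_M = q_M(132 - 2q_M - (95 - 2q_M)/2) - 37q_M = (169/2 - q_M)q_M - 37q_M.
Maximising: ∂π_M/∂q_M = 95/2 - 2q_M = 0, giving q_M = 95/4.
Then q_C = (95 - 2·(95/4))/4 = 95/8.

11.88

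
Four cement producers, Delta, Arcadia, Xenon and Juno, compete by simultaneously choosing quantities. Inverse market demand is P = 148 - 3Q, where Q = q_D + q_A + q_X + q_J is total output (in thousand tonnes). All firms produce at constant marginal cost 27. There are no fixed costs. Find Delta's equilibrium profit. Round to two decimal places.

A representative firm's profit is π_i = q_i(148 - 3Q) - 27q_i.
First-order condition (treating rivals' output as given): 121 - 6q_i - 3·Σ_{j≠i} q_j = 0.
With identical firms every q_j equals q_i, so Σ_{j≠i} q_j = 3q_i and 121 = 15q_i, giving q_i = 121/15.
Price P = 148 - 3·(484/15) = 256/5.
Delta's profit: (256/5 - 27)·(121/15) = 195.2133.

195.21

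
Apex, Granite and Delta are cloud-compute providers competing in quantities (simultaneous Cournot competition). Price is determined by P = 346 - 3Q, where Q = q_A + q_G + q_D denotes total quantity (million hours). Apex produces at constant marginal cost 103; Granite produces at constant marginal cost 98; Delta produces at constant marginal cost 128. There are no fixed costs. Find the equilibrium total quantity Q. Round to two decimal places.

Apex's profit: π_A = (346 - 3Q)q_A - (103q_A). Setting ∂π_A/∂q_A = 0: 243 - 6q_A - 3(q_G + q_D) = 0.
Granite's profit: π_G = (346 - 3Q)q_G - (98q_G). Setting ∂π_G/∂q_G = 0: 248 - 6q_G - 3(q_A + q_D) = 0.
Delta's profit: π_D = (346 - 3Q)q_D - (128q_D). Setting ∂π_D/∂q_D = 0: 218 - 6q_D - 3(q_A + q_G) = 0.
Adding the 3 first-order conditions: 709 − 12Q = 0, so Q = 709/12.
Back-substituting: q_A = (243 − 709/4)/3 = 263/12, q_G = (248 − 709/4)/3 = 283/12, q_D = (218 − 709/4)/3 = 163/12.
Total output Q = 263/12 + 283/12 + 163/12 = 709/12.

59.08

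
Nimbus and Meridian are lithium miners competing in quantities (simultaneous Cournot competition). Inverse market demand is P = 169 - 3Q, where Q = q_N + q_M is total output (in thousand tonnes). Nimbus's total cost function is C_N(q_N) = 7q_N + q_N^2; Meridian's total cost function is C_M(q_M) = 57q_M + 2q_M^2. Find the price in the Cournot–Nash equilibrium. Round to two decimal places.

Nimbus's profit: π_N = (169 - 3Q)q_N - (7q_N + q_N²). Setting ∂π_N/∂q_N = 0: 162 - 8q_N - 3(q_M) = 0.
Meridian's first-order condition: 112 - 10q_M - 3(q_N) = 0.
Rearranging gives the reaction functions q_N = (162 - 3q_M)/8 and q_M = (112 - 3q_N)/10.
Substituting one into the other gives q_N = 1284/71 and q_M = 410/71.
Total output Q = 1694/71, so price P = 169 - 3·(1694/71) = 97.4225.

97.42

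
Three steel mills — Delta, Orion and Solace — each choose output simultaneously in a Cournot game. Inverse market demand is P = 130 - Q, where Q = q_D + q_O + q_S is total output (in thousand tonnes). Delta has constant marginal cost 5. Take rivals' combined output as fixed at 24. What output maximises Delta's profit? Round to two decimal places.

50.50

With rivals' combined output fixed at 24, Delta's profit is π_D = (130 - 24 - q_D)q_D - (5q_D) = (106 - q_D)q_D - (5q_D).
∂π_D/∂q_D = 101 - 2q_D = 0, so q_D = 101/2.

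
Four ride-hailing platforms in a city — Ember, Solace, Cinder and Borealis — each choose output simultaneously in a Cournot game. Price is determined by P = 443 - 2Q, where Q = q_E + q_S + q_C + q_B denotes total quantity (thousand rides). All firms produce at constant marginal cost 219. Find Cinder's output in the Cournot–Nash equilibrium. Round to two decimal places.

22.40

Each firm earns π_i = (443 - 2Q)q_i - 219q_i.
First-order condition (treating rivals' output as given): 224 - 4q_i - 2·Σ_{j≠i} q_j = 0.
With identical firms every q_j equals q_i, so Σ_{j≠i} q_j = 3q_i and 224 = 10q_i, giving q_i = 112/5.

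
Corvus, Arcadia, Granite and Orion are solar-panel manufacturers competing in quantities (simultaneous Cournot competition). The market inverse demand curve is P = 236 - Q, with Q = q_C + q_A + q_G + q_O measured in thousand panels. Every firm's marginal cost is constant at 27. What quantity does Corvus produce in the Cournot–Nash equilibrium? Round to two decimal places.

A representative firm's profit is π_i = q_i(236 - Q) - 27q_i.
Setting ∂π_i/∂q_i = 0 with rivals' quantities fixed: 209 - 2q_i - Σ_{j≠i} q_j = 0.
With identical firms every q_j equals q_i, so Σ_{j≠i} q_j = 3q_i and 209 = 5q_i, giving q_i = 209/5.

41.80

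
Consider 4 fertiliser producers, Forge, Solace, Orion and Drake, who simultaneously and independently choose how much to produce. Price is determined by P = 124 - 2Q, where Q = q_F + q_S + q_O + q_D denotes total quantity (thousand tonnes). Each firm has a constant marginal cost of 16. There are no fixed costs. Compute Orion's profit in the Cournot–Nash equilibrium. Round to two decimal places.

233.28

A representative firm's profit is π_i = q_i(124 - 2Q) - 16q_i.
Setting ∂π_i/∂q_i = 0 with rivals' quantities fixed: 108 - 4q_i - 2·Σ_{j≠i} q_j = 0.
With identical firms every q_j equals q_i, so Σ_{j≠i} q_j = 3q_i and 108 = 10q_i, giving q_i = 54/5.
Price P = 124 - 2·(216/5) = 188/5.
Orion's profit: (188/5 - 16)·(54/5) = 233.2800.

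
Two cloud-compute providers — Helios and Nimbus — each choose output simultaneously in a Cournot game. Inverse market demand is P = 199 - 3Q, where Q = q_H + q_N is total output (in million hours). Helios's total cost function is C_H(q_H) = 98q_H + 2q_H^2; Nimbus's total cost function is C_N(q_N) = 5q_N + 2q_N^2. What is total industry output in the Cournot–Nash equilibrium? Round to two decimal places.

22.69

Helios's profit: π_H = (199 - 3Q)q_H - (98q_H + 2q_H²). Setting ∂π_H/∂q_H = 0: 101 - 10q_H - 3(q_N) = 0.
Nimbus's profit: π_N = (199 - 3Q)q_N - (5q_N + 2q_N²). Setting ∂π_N/∂q_N = 0: 194 - 10q_N - 3(q_H) = 0.
Best responses: q_H = (101 - 3q_N)/10, q_N = (194 - 3q_H)/10.
Solving the pair: q_H = 428/91, q_N = 1637/91.
Total output Q = 428/91 + 1637/91 = 295/13.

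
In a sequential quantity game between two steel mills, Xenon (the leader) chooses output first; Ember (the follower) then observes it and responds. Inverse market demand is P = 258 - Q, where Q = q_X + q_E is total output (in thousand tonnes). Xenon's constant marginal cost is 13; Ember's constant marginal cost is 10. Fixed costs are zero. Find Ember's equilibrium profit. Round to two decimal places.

Solve by backward induction. Given q_X, the follower Ember maximises π_E = (258 - q_X - q_E)q_E - 10q_E.
∂π_E/∂q_E = 248 - q_X - 2q_E = 0 gives the reaction function q_E = (248 - q_X)/2.
The leader anticipates this reaction. Substituting into P = 258 - Q gives P = 134 - (1/2)q_X, so π_X = (134 - (1/2)q_X)q_X - 13q_X.
Leader FOC: 121 - q_X = 0, so q_X = 121.
Then q_E = (248 - 121)/2 = 127/2.
Price P = 258 - 369/2 = 147/2.
Ember's profit: (147/2 - 10)·(127/2) = 4032.2500.

4032.25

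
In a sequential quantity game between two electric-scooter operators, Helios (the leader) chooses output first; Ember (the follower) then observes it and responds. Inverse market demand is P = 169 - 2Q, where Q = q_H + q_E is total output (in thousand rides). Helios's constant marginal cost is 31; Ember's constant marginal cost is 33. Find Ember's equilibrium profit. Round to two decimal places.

544.50

Solve by backward induction. Given q_H, the follower Ember maximises π_E = (169 - 2q_H - 2q_E)q_E - 33q_E.
Follower FOC: 136 - 2q_H - 4q_E = 0, so q_E(q_H) = (136 - 2q_H)/4.
The leader anticipates this reaction. Substituting into P = 169 - 2Q gives P = 101 - q_H, so π_H = (101 - q_H)q_H - 31q_H.
Maximising: ∂π_H/∂q_H = 70 - 2q_H = 0, giving q_H = 35.
Then q_E = (136 - 2·35)/4 = 33/2.
Price P = 169 - 2·(103/2) = 66.
Ember's profit: (66 - 33)·(33/2) = 1089/2.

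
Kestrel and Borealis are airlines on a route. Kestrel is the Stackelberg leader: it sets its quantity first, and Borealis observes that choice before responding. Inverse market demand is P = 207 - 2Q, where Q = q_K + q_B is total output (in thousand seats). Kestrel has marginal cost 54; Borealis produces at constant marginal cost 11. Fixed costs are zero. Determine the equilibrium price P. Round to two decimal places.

The follower Borealis best-responds to any q_K: π_B = (207 - 2Q)q_B - 11q_B.
Follower FOC: 196 - 2q_K - 4q_B = 0, so q_B(q_K) = (196 - 2q_K)/4.
Kestrel substitutes q_B(q_K) into its own profit: π_K = q_K(207 - 2q_K - (196 - 2q_K)/2) - 54q_K = (109 - q_K)q_K - 54q_K.
Maximising: ∂π_K/∂q_K = 55 - 2q_K = 0, giving q_K = 55/2.
Then q_B = (196 - 2·(55/2))/4 = 141/4.
Total output Q = 251/4, so price P = 207 - 2·(251/4) = 163/2.

81.50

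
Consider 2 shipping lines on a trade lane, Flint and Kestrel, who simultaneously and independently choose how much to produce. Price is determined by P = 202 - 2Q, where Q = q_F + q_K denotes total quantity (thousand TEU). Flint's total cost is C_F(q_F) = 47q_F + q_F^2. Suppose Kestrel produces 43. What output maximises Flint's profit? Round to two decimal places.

11.50

With the rival's output fixed at 43, Flint's profit is π_F = (202 - 2·43 - 2q_F)q_F - (47q_F + q_F²) = (116 - 2q_F)q_F - (47q_F + q_F²).
∂π_F/∂q_F = 69 - 6q_F = 0, so q_F = 23/2.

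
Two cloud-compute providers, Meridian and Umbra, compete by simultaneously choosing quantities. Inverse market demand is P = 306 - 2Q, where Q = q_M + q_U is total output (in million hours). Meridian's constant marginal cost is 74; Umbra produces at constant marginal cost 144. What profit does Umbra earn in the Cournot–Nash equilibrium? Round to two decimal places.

Meridian's profit: π_M = (306 - 2Q)q_M - (74q_M). Setting ∂π_M/∂q_M = 0: 232 - 4q_M - 2(q_U) = 0.
Umbra's first-order condition: 162 - 4q_U - 2(q_M) = 0.
So q_M = (232 - 2q_U)/4 and q_U = (162 - 2q_M)/4.
Substituting one into the other gives q_M = 151/3 and q_U = 46/3.
Price P = 306 - 2·(197/3) = 524/3.
Umbra's profit: (524/3 - 144)·(46/3) = 470.2222.

470.22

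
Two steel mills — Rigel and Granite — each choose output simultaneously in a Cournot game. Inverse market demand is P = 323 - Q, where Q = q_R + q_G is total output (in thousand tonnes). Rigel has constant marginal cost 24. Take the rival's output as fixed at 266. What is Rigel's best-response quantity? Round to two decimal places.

With the rival's output fixed at 266, Rigel's profit is π_R = (323 - 266 - q_R)q_R - (24q_R) = (57 - q_R)q_R - (24q_R).
∂π_R/∂q_R = 33 - 2q_R = 0, so q_R = 33/2.

16.50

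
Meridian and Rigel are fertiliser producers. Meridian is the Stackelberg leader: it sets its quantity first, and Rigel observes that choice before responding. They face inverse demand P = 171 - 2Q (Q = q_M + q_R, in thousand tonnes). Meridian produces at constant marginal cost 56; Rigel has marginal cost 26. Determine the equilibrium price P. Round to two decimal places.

The follower Rigel best-responds to any q_M: π_R = (171 - 2Q)q_R - 26q_R.
Follower FOC: 145 - 2q_M - 4q_R = 0, so q_R(q_M) = (145 - 2q_M)/4.
Meridian substitutes q_R(q_M) into its own profit: π_M = q_M(171 - 2q_M - (145 - 2q_M)/2) - 56q_M = (197/2 - q_M)q_M - 56q_M.
The leader's first-order condition 85/2 - 2q_M = 0 yields q_M = 85/4.
Then q_R = (145 - 2·(85/4))/4 = 205/8.
Total output Q = 375/8, so price P = 171 - 2·(375/8) = 309/4.

77.25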